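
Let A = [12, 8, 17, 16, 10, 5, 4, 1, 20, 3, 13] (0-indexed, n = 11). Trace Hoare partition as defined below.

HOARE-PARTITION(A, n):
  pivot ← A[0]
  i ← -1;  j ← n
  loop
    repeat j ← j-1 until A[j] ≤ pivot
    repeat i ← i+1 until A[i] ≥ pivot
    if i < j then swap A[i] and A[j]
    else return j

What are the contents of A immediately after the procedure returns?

[3, 8, 1, 4, 10, 5, 16, 17, 20, 12, 13]

pivot=12
j stops at 9 (3), i stops at 0 (12); swap ⇒ [3, 8, 17, 16, 10, 5, 4, 1, 20, 12, 13]
j stops at 7 (1), i stops at 2 (17); swap ⇒ [3, 8, 1, 16, 10, 5, 4, 17, 20, 12, 13]
j stops at 6 (4), i stops at 3 (16); swap ⇒ [3, 8, 1, 4, 10, 5, 16, 17, 20, 12, 13]
j stops at 5, i stops at 6; i≥j ⇒ return 5. A=[3, 8, 1, 4, 10, 5, 16, 17, 20, 12, 13]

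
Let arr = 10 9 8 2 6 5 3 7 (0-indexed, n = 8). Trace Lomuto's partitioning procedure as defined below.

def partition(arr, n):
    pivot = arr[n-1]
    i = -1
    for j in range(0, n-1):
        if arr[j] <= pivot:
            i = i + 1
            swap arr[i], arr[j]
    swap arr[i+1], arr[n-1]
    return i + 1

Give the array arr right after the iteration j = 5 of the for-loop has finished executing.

2 6 5 10 9 8 3 7

pivot = arr[7] = 7; i = -1
j=0: arr[0]=10 > 7 → no swap
j=1: arr[1]=9 > 7 → no swap
j=2: arr[2]=8 > 7 → no swap
j=3: arr[3]=2 ≤ 7 → i=0, swap arr[0],arr[3] → 2 9 8 10 6 5 3 7
j=4: arr[4]=6 ≤ 7 → i=1, swap arr[1],arr[4] → 2 6 8 10 9 5 3 7
j=5: arr[5]=5 ≤ 7 → i=2, swap arr[2],arr[5] → 2 6 5 10 9 8 3 7
(after j=5) arr = 2 6 5 10 9 8 3 7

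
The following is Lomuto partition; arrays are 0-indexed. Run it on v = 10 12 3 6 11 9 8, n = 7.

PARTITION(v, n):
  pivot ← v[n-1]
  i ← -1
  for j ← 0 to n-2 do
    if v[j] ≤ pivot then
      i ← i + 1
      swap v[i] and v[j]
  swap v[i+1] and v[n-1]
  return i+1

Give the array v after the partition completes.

3 6 8 12 11 9 10

pivot=8, i=-1
j=0: 10>8, skip
j=1: 12>8, skip
j=2: 3≤8, i=0, swap(0,2) ⇒ 3 12 10 6 11 9 8
j=3: 6≤8, i=1, swap(1,3) ⇒ 3 6 10 12 11 9 8
j=4: 11>8, skip
j=5: 9>8, skip
swap(2,6) ⇒ 3 6 8 12 11 9 10; return 2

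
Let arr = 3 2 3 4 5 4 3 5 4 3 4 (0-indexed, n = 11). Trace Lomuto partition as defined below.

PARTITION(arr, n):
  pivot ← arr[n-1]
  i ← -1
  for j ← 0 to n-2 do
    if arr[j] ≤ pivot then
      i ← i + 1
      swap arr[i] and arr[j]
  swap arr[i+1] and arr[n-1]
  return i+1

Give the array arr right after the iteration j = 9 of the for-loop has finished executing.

pivot = arr[10] = 4; i = -1
j=0: arr[0]=3 ≤ 4 → i=0, swap arr[0],arr[0] (no change) → 3 2 3 4 5 4 3 5 4 3 4
j=1: arr[1]=2 ≤ 4 → i=1, swap arr[1],arr[1] (no change) → 3 2 3 4 5 4 3 5 4 3 4
j=2: arr[2]=3 ≤ 4 → i=2, swap arr[2],arr[2] (no change) → 3 2 3 4 5 4 3 5 4 3 4
j=3: arr[3]=4 ≤ 4 → i=3, swap arr[3],arr[3] (no change) → 3 2 3 4 5 4 3 5 4 3 4
j=4: arr[4]=5 > 4 → no swap
j=5: arr[5]=4 ≤ 4 → i=4, swap arr[4],arr[5] → 3 2 3 4 4 5 3 5 4 3 4
j=6: arr[6]=3 ≤ 4 → i=5, swap arr[5],arr[6] → 3 2 3 4 4 3 5 5 4 3 4
j=7: arr[7]=5 > 4 → no swap
j=8: arr[8]=4 ≤ 4 → i=6, swap arr[6],arr[8] → 3 2 3 4 4 3 4 5 5 3 4
j=9: arr[9]=3 ≤ 4 → i=7, swap arr[7],arr[9] → 3 2 3 4 4 3 4 3 5 5 4
(after j=9) arr = 3 2 3 4 4 3 4 3 5 5 4

3 2 3 4 4 3 4 3 5 5 4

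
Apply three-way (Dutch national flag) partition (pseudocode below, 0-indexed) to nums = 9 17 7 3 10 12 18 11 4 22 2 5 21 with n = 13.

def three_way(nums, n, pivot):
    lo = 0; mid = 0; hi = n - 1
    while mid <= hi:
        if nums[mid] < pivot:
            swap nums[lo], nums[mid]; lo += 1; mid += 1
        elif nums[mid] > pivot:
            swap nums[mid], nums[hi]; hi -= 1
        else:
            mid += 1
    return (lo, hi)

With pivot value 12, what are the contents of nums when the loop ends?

9 5 7 3 10 2 11 4 12 22 18 21 17

lo=0 mid=0 hi=12
9<12: swap(0,0), lo=1 mid=1 ⇒ 9 17 7 3 10 12 18 11 4 22 2 5 21
17>12: swap(1,12), hi=11 ⇒ 9 21 7 3 10 12 18 11 4 22 2 5 17
21>12: swap(1,11), hi=10 ⇒ 9 5 7 3 10 12 18 11 4 22 2 21 17
5<12: swap(1,1), lo=2 mid=2 ⇒ 9 5 7 3 10 12 18 11 4 22 2 21 17
7<12: swap(2,2), lo=3 mid=3 ⇒ 9 5 7 3 10 12 18 11 4 22 2 21 17
3<12: swap(3,3), lo=4 mid=4 ⇒ 9 5 7 3 10 12 18 11 4 22 2 21 17
10<12: swap(4,4), lo=5 mid=5 ⇒ 9 5 7 3 10 12 18 11 4 22 2 21 17
12=12: mid=6
18>12: swap(6,10), hi=9 ⇒ 9 5 7 3 10 12 2 11 4 22 18 21 17
2<12: swap(5,6), lo=6 mid=7 ⇒ 9 5 7 3 10 2 12 11 4 22 18 21 17
11<12: swap(6,7), lo=7 mid=8 ⇒ 9 5 7 3 10 2 11 12 4 22 18 21 17
4<12: swap(7,8), lo=8 mid=9 ⇒ 9 5 7 3 10 2 11 4 12 22 18 21 17
22>12: swap(9,9), hi=8 ⇒ 9 5 7 3 10 2 11 4 12 22 18 21 17
done. lo=8 hi=8; nums=9 5 7 3 10 2 11 4 12 22 18 21 17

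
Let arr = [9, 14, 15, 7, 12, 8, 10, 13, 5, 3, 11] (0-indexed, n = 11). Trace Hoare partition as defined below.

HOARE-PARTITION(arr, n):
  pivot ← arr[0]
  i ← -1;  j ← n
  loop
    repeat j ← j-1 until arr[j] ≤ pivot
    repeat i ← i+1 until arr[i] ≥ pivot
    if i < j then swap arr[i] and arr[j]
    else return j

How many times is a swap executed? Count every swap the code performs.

3

pivot = arr[0] = 9; i = -1, j = 11
j→9 (arr[9]=3≤9), i→0 (arr[0]=9≥9); i<j, swap → [3, 14, 15, 7, 12, 8, 10, 13, 5, 9, 11]
j→8 (arr[8]=5≤9), i→1 (arr[1]=14≥9); i<j, swap → [3, 5, 15, 7, 12, 8, 10, 13, 14, 9, 11]
j→5 (arr[5]=8≤9), i→2 (arr[2]=15≥9); i<j, swap → [3, 5, 8, 7, 12, 15, 10, 13, 14, 9, 11]
j→3, i→4; i≥j, return j=3. arr = [3, 5, 8, 7, 12, 15, 10, 13, 14, 9, 11]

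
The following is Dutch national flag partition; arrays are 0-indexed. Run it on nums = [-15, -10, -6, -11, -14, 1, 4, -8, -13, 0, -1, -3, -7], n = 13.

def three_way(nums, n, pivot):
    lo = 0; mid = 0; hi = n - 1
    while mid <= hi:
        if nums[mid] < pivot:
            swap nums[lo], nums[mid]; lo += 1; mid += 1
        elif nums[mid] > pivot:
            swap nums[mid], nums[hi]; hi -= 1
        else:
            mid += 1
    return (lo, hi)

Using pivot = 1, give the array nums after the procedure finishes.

lo=0 mid=0 hi=12
-15<1: swap(0,0), lo=1 mid=1 ⇒ [-15, -10, -6, -11, -14, 1, 4, -8, -13, 0, -1, -3, -7]
-10<1: swap(1,1), lo=2 mid=2 ⇒ [-15, -10, -6, -11, -14, 1, 4, -8, -13, 0, -1, -3, -7]
-6<1: swap(2,2), lo=3 mid=3 ⇒ [-15, -10, -6, -11, -14, 1, 4, -8, -13, 0, -1, -3, -7]
-11<1: swap(3,3), lo=4 mid=4 ⇒ [-15, -10, -6, -11, -14, 1, 4, -8, -13, 0, -1, -3, -7]
-14<1: swap(4,4), lo=5 mid=5 ⇒ [-15, -10, -6, -11, -14, 1, 4, -8, -13, 0, -1, -3, -7]
1=1: mid=6
4>1: swap(6,12), hi=11 ⇒ [-15, -10, -6, -11, -14, 1, -7, -8, -13, 0, -1, -3, 4]
-7<1: swap(5,6), lo=6 mid=7 ⇒ [-15, -10, -6, -11, -14, -7, 1, -8, -13, 0, -1, -3, 4]
-8<1: swap(6,7), lo=7 mid=8 ⇒ [-15, -10, -6, -11, -14, -7, -8, 1, -13, 0, -1, -3, 4]
-13<1: swap(7,8), lo=8 mid=9 ⇒ [-15, -10, -6, -11, -14, -7, -8, -13, 1, 0, -1, -3, 4]
0<1: swap(8,9), lo=9 mid=10 ⇒ [-15, -10, -6, -11, -14, -7, -8, -13, 0, 1, -1, -3, 4]
-1<1: swap(9,10), lo=10 mid=11 ⇒ [-15, -10, -6, -11, -14, -7, -8, -13, 0, -1, 1, -3, 4]
-3<1: swap(10,11), lo=11 mid=12 ⇒ [-15, -10, -6, -11, -14, -7, -8, -13, 0, -1, -3, 1, 4]
done. lo=11 hi=11; nums=[-15, -10, -6, -11, -14, -7, -8, -13, 0, -1, -3, 1, 4]

[-15, -10, -6, -11, -14, -7, -8, -13, 0, -1, -3, 1, 4]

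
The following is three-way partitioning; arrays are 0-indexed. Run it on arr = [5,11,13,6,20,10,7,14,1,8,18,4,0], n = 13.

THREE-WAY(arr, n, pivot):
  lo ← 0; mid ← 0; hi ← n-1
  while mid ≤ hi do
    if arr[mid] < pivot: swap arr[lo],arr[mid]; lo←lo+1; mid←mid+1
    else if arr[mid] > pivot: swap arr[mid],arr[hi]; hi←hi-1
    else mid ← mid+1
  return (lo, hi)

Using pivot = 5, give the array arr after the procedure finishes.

lo=0 mid=0 hi=12
5=5: mid=1
11>5: swap(1,12), hi=11 ⇒ [5,0,13,6,20,10,7,14,1,8,18,4,11]
0<5: swap(0,1), lo=1 mid=2 ⇒ [0,5,13,6,20,10,7,14,1,8,18,4,11]
13>5: swap(2,11), hi=10 ⇒ [0,5,4,6,20,10,7,14,1,8,18,13,11]
4<5: swap(1,2), lo=2 mid=3 ⇒ [0,4,5,6,20,10,7,14,1,8,18,13,11]
6>5: swap(3,10), hi=9 ⇒ [0,4,5,18,20,10,7,14,1,8,6,13,11]
18>5: swap(3,9), hi=8 ⇒ [0,4,5,8,20,10,7,14,1,18,6,13,11]
8>5: swap(3,8), hi=7 ⇒ [0,4,5,1,20,10,7,14,8,18,6,13,11]
1<5: swap(2,3), lo=3 mid=4 ⇒ [0,4,1,5,20,10,7,14,8,18,6,13,11]
20>5: swap(4,7), hi=6 ⇒ [0,4,1,5,14,10,7,20,8,18,6,13,11]
14>5: swap(4,6), hi=5 ⇒ [0,4,1,5,7,10,14,20,8,18,6,13,11]
7>5: swap(4,5), hi=4 ⇒ [0,4,1,5,10,7,14,20,8,18,6,13,11]
10>5: swap(4,4), hi=3 ⇒ [0,4,1,5,10,7,14,20,8,18,6,13,11]
done. lo=3 hi=3; arr=[0,4,1,5,10,7,14,20,8,18,6,13,11]

[0,4,1,5,10,7,14,20,8,18,6,13,11]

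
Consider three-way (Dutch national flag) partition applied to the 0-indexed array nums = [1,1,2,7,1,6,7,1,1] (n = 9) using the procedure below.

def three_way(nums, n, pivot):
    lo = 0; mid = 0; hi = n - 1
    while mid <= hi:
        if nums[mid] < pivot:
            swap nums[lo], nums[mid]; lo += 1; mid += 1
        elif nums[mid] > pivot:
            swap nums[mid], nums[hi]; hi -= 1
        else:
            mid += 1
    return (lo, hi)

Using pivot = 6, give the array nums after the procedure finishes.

[1,1,2,1,1,1,6,7,7]

lo=0 mid=0 hi=8
1<6: swap(0,0), lo=1 mid=1 ⇒ [1,1,2,7,1,6,7,1,1]
1<6: swap(1,1), lo=2 mid=2 ⇒ [1,1,2,7,1,6,7,1,1]
2<6: swap(2,2), lo=3 mid=3 ⇒ [1,1,2,7,1,6,7,1,1]
7>6: swap(3,8), hi=7 ⇒ [1,1,2,1,1,6,7,1,7]
1<6: swap(3,3), lo=4 mid=4 ⇒ [1,1,2,1,1,6,7,1,7]
1<6: swap(4,4), lo=5 mid=5 ⇒ [1,1,2,1,1,6,7,1,7]
6=6: mid=6
7>6: swap(6,7), hi=6 ⇒ [1,1,2,1,1,6,1,7,7]
1<6: swap(5,6), lo=6 mid=7 ⇒ [1,1,2,1,1,1,6,7,7]
done. lo=6 hi=6; nums=[1,1,2,1,1,1,6,7,7]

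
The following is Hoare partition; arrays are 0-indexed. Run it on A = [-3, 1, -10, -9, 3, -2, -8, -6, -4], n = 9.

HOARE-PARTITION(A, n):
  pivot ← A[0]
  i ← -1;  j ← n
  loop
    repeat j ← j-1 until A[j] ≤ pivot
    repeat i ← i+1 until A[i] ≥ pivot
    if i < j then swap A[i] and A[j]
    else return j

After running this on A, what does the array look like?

[-4, -6, -10, -9, -8, -2, 3, 1, -3]

pivot=-3
j stops at 8 (-4), i stops at 0 (-3); swap ⇒ [-4, 1, -10, -9, 3, -2, -8, -6, -3]
j stops at 7 (-6), i stops at 1 (1); swap ⇒ [-4, -6, -10, -9, 3, -2, -8, 1, -3]
j stops at 6 (-8), i stops at 4 (3); swap ⇒ [-4, -6, -10, -9, -8, -2, 3, 1, -3]
j stops at 4, i stops at 5; i≥j ⇒ return 4. A=[-4, -6, -10, -9, -8, -2, 3, 1, -3]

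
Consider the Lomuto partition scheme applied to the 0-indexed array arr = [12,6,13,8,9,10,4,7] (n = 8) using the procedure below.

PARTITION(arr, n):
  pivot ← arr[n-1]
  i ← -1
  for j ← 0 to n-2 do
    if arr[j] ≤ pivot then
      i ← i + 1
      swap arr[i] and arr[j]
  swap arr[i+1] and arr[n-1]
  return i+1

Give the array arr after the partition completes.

[6,4,7,8,9,10,12,13]

pivot=7, i=-1
j=0: 12>7, skip
j=1: 6≤7, i=0, swap(0,1) ⇒ [6,12,13,8,9,10,4,7]
j=2: 13>7, skip
j=3: 8>7, skip
j=4: 9>7, skip
j=5: 10>7, skip
j=6: 4≤7, i=1, swap(1,6) ⇒ [6,4,13,8,9,10,12,7]
swap(2,7) ⇒ [6,4,7,8,9,10,12,13]; return 2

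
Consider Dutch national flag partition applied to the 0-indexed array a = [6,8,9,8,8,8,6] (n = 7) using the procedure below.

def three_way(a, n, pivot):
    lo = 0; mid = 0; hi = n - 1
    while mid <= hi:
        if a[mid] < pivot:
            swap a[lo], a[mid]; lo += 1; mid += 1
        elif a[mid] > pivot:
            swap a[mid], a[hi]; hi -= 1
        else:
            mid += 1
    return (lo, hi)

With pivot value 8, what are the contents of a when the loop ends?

[6,6,8,8,8,8,9]

pivot = 8; lo=0, mid=0, hi=6
a[mid]=6<8: swap a[0],a[0]; lo=1,mid=1 → [6,8,9,8,8,8,6]
a[mid]=8=8: mid=2
a[mid]=9>8: swap a[2],a[6]; hi=5 → [6,8,6,8,8,8,9]
a[mid]=6<8: swap a[1],a[2]; lo=2,mid=3 → [6,6,8,8,8,8,9]
a[mid]=8=8: mid=4
a[mid]=8=8: mid=5
a[mid]=8=8: mid=6
end: lo=2, hi=5; a = [6,6,8,8,8,8,9]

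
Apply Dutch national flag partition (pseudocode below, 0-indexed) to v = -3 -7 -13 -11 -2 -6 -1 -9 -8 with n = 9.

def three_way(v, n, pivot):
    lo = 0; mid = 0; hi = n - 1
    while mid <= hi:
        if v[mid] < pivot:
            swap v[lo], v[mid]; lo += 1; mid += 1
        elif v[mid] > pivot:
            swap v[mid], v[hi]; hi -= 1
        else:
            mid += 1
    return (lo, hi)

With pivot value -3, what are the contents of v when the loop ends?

-7 -13 -11 -8 -6 -9 -3 -1 -2

pivot = -3; lo=0, mid=0, hi=8
v[mid]=-3=-3: mid=1
v[mid]=-7<-3: swap v[0],v[1]; lo=1,mid=2 → -7 -3 -13 -11 -2 -6 -1 -9 -8
v[mid]=-13<-3: swap v[1],v[2]; lo=2,mid=3 → -7 -13 -3 -11 -2 -6 -1 -9 -8
v[mid]=-11<-3: swap v[2],v[3]; lo=3,mid=4 → -7 -13 -11 -3 -2 -6 -1 -9 -8
v[mid]=-2>-3: swap v[4],v[8]; hi=7 → -7 -13 -11 -3 -8 -6 -1 -9 -2
v[mid]=-8<-3: swap v[3],v[4]; lo=4,mid=5 → -7 -13 -11 -8 -3 -6 -1 -9 -2
v[mid]=-6<-3: swap v[4],v[5]; lo=5,mid=6 → -7 -13 -11 -8 -6 -3 -1 -9 -2
v[mid]=-1>-3: swap v[6],v[7]; hi=6 → -7 -13 -11 -8 -6 -3 -9 -1 -2
v[mid]=-9<-3: swap v[5],v[6]; lo=6,mid=7 → -7 -13 -11 -8 -6 -9 -3 -1 -2
end: lo=6, hi=6; v = -7 -13 -11 -8 -6 -9 -3 -1 -2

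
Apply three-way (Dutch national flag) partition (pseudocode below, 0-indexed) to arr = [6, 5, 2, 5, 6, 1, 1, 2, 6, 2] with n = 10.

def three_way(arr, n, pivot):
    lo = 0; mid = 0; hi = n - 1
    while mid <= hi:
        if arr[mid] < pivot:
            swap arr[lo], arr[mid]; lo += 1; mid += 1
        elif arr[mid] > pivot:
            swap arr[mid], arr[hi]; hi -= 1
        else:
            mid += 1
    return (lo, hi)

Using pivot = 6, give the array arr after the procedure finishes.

[5, 2, 5, 1, 1, 2, 2, 6, 6, 6]

lo=0 mid=0 hi=9
6=6: mid=1
5<6: swap(0,1), lo=1 mid=2 ⇒ [5, 6, 2, 5, 6, 1, 1, 2, 6, 2]
2<6: swap(1,2), lo=2 mid=3 ⇒ [5, 2, 6, 5, 6, 1, 1, 2, 6, 2]
5<6: swap(2,3), lo=3 mid=4 ⇒ [5, 2, 5, 6, 6, 1, 1, 2, 6, 2]
6=6: mid=5
1<6: swap(3,5), lo=4 mid=6 ⇒ [5, 2, 5, 1, 6, 6, 1, 2, 6, 2]
1<6: swap(4,6), lo=5 mid=7 ⇒ [5, 2, 5, 1, 1, 6, 6, 2, 6, 2]
2<6: swap(5,7), lo=6 mid=8 ⇒ [5, 2, 5, 1, 1, 2, 6, 6, 6, 2]
6=6: mid=9
2<6: swap(6,9), lo=7 mid=10 ⇒ [5, 2, 5, 1, 1, 2, 2, 6, 6, 6]
done. lo=7 hi=9; arr=[5, 2, 5, 1, 1, 2, 2, 6, 6, 6]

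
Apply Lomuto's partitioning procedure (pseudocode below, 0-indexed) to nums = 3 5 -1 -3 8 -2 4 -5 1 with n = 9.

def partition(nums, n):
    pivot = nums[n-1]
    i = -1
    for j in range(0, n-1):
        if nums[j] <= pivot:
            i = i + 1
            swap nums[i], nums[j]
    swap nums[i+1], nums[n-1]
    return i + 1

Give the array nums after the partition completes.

pivot=1, i=-1
j=0: 3>1, skip
j=1: 5>1, skip
j=2: -1≤1, i=0, swap(0,2) ⇒ -1 5 3 -3 8 -2 4 -5 1
j=3: -3≤1, i=1, swap(1,3) ⇒ -1 -3 3 5 8 -2 4 -5 1
j=4: 8>1, skip
j=5: -2≤1, i=2, swap(2,5) ⇒ -1 -3 -2 5 8 3 4 -5 1
j=6: 4>1, skip
j=7: -5≤1, i=3, swap(3,7) ⇒ -1 -3 -2 -5 8 3 4 5 1
swap(4,8) ⇒ -1 -3 -2 -5 1 3 4 5 8; return 4

-1 -3 -2 -5 1 3 4 5 8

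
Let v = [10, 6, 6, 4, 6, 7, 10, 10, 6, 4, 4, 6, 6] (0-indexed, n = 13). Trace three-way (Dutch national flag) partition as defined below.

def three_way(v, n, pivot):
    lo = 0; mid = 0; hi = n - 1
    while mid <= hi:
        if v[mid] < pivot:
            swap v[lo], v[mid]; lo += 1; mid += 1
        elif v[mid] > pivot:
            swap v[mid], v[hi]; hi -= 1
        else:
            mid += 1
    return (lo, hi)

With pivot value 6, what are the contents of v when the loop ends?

[4, 4, 4, 6, 6, 6, 6, 6, 6, 10, 10, 7, 10]

lo=0 mid=0 hi=12
10>6: swap(0,12), hi=11 ⇒ [6, 6, 6, 4, 6, 7, 10, 10, 6, 4, 4, 6, 10]
6=6: mid=1
6=6: mid=2
6=6: mid=3
4<6: swap(0,3), lo=1 mid=4 ⇒ [4, 6, 6, 6, 6, 7, 10, 10, 6, 4, 4, 6, 10]
6=6: mid=5
7>6: swap(5,11), hi=10 ⇒ [4, 6, 6, 6, 6, 6, 10, 10, 6, 4, 4, 7, 10]
6=6: mid=6
10>6: swap(6,10), hi=9 ⇒ [4, 6, 6, 6, 6, 6, 4, 10, 6, 4, 10, 7, 10]
4<6: swap(1,6), lo=2 mid=7 ⇒ [4, 4, 6, 6, 6, 6, 6, 10, 6, 4, 10, 7, 10]
10>6: swap(7,9), hi=8 ⇒ [4, 4, 6, 6, 6, 6, 6, 4, 6, 10, 10, 7, 10]
4<6: swap(2,7), lo=3 mid=8 ⇒ [4, 4, 4, 6, 6, 6, 6, 6, 6, 10, 10, 7, 10]
6=6: mid=9
done. lo=3 hi=8; v=[4, 4, 4, 6, 6, 6, 6, 6, 6, 10, 10, 7, 10]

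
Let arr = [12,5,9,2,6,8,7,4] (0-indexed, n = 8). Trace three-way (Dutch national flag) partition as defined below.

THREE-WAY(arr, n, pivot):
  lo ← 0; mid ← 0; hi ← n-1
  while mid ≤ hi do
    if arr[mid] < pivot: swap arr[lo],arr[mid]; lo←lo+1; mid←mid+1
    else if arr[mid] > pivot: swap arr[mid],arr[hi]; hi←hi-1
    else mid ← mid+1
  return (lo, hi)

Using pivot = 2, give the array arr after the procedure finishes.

lo=0 mid=0 hi=7
12>2: swap(0,7), hi=6 ⇒ [4,5,9,2,6,8,7,12]
4>2: swap(0,6), hi=5 ⇒ [7,5,9,2,6,8,4,12]
7>2: swap(0,5), hi=4 ⇒ [8,5,9,2,6,7,4,12]
8>2: swap(0,4), hi=3 ⇒ [6,5,9,2,8,7,4,12]
6>2: swap(0,3), hi=2 ⇒ [2,5,9,6,8,7,4,12]
2=2: mid=1
5>2: swap(1,2), hi=1 ⇒ [2,9,5,6,8,7,4,12]
9>2: swap(1,1), hi=0 ⇒ [2,9,5,6,8,7,4,12]
done. lo=0 hi=0; arr=[2,9,5,6,8,7,4,12]

[2,9,5,6,8,7,4,12]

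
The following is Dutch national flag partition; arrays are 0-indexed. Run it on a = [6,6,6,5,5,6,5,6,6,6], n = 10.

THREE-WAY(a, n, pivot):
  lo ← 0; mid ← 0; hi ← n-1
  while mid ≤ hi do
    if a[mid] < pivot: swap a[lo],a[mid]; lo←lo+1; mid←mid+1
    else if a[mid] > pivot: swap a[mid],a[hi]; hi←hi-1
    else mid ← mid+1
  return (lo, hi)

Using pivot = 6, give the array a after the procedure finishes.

[5,5,5,6,6,6,6,6,6,6]

lo=0 mid=0 hi=9
6=6: mid=1
6=6: mid=2
6=6: mid=3
5<6: swap(0,3), lo=1 mid=4 ⇒ [5,6,6,6,5,6,5,6,6,6]
5<6: swap(1,4), lo=2 mid=5 ⇒ [5,5,6,6,6,6,5,6,6,6]
6=6: mid=6
5<6: swap(2,6), lo=3 mid=7 ⇒ [5,5,5,6,6,6,6,6,6,6]
6=6: mid=8
6=6: mid=9
6=6: mid=10
done. lo=3 hi=9; a=[5,5,5,6,6,6,6,6,6,6]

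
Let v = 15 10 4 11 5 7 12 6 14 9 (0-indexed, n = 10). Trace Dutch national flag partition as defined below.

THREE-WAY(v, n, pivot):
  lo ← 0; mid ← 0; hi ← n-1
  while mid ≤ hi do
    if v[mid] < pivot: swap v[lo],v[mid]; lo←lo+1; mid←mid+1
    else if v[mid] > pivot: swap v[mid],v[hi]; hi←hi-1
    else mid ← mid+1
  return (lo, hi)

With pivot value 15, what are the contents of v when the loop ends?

pivot = 15; lo=0, mid=0, hi=9
v[mid]=15=15: mid=1
v[mid]=10<15: swap v[0],v[1]; lo=1,mid=2 → 10 15 4 11 5 7 12 6 14 9
v[mid]=4<15: swap v[1],v[2]; lo=2,mid=3 → 10 4 15 11 5 7 12 6 14 9
v[mid]=11<15: swap v[2],v[3]; lo=3,mid=4 → 10 4 11 15 5 7 12 6 14 9
v[mid]=5<15: swap v[3],v[4]; lo=4,mid=5 → 10 4 11 5 15 7 12 6 14 9
v[mid]=7<15: swap v[4],v[5]; lo=5,mid=6 → 10 4 11 5 7 15 12 6 14 9
v[mid]=12<15: swap v[5],v[6]; lo=6,mid=7 → 10 4 11 5 7 12 15 6 14 9
v[mid]=6<15: swap v[6],v[7]; lo=7,mid=8 → 10 4 11 5 7 12 6 15 14 9
v[mid]=14<15: swap v[7],v[8]; lo=8,mid=9 → 10 4 11 5 7 12 6 14 15 9
v[mid]=9<15: swap v[8],v[9]; lo=9,mid=10 → 10 4 11 5 7 12 6 14 9 15
end: lo=9, hi=9; v = 10 4 11 5 7 12 6 14 9 15

10 4 11 5 7 12 6 14 9 15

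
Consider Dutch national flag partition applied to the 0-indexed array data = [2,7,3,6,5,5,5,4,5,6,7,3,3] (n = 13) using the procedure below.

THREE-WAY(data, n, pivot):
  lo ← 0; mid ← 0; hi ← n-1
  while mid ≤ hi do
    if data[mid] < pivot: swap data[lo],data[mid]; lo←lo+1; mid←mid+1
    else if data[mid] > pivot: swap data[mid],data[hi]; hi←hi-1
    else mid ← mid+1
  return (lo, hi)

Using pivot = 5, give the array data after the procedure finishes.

pivot = 5; lo=0, mid=0, hi=12
data[mid]=2<5: swap data[0],data[0]; lo=1,mid=1 → [2,7,3,6,5,5,5,4,5,6,7,3,3]
data[mid]=7>5: swap data[1],data[12]; hi=11 → [2,3,3,6,5,5,5,4,5,6,7,3,7]
data[mid]=3<5: swap data[1],data[1]; lo=2,mid=2 → [2,3,3,6,5,5,5,4,5,6,7,3,7]
data[mid]=3<5: swap data[2],data[2]; lo=3,mid=3 → [2,3,3,6,5,5,5,4,5,6,7,3,7]
data[mid]=6>5: swap data[3],data[11]; hi=10 → [2,3,3,3,5,5,5,4,5,6,7,6,7]
data[mid]=3<5: swap data[3],data[3]; lo=4,mid=4 → [2,3,3,3,5,5,5,4,5,6,7,6,7]
data[mid]=5=5: mid=5
data[mid]=5=5: mid=6
data[mid]=5=5: mid=7
data[mid]=4<5: swap data[4],data[7]; lo=5,mid=8 → [2,3,3,3,4,5,5,5,5,6,7,6,7]
data[mid]=5=5: mid=9
data[mid]=6>5: swap data[9],data[10]; hi=9 → [2,3,3,3,4,5,5,5,5,7,6,6,7]
data[mid]=7>5: swap data[9],data[9]; hi=8 → [2,3,3,3,4,5,5,5,5,7,6,6,7]
end: lo=5, hi=8; data = [2,3,3,3,4,5,5,5,5,7,6,6,7]

[2,3,3,3,4,5,5,5,5,7,6,6,7]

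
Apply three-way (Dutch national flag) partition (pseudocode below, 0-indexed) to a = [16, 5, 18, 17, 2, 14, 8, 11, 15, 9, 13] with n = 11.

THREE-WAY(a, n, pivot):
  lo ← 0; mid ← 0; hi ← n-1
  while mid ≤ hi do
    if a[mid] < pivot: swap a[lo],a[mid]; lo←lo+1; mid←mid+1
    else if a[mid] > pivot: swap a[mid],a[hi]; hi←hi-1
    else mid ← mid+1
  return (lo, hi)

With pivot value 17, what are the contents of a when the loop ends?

[16, 5, 13, 2, 14, 8, 11, 15, 9, 17, 18]

pivot = 17; lo=0, mid=0, hi=10
a[mid]=16<17: swap a[0],a[0]; lo=1,mid=1 → [16, 5, 18, 17, 2, 14, 8, 11, 15, 9, 13]
a[mid]=5<17: swap a[1],a[1]; lo=2,mid=2 → [16, 5, 18, 17, 2, 14, 8, 11, 15, 9, 13]
a[mid]=18>17: swap a[2],a[10]; hi=9 → [16, 5, 13, 17, 2, 14, 8, 11, 15, 9, 18]
a[mid]=13<17: swap a[2],a[2]; lo=3,mid=3 → [16, 5, 13, 17, 2, 14, 8, 11, 15, 9, 18]
a[mid]=17=17: mid=4
a[mid]=2<17: swap a[3],a[4]; lo=4,mid=5 → [16, 5, 13, 2, 17, 14, 8, 11, 15, 9, 18]
a[mid]=14<17: swap a[4],a[5]; lo=5,mid=6 → [16, 5, 13, 2, 14, 17, 8, 11, 15, 9, 18]
a[mid]=8<17: swap a[5],a[6]; lo=6,mid=7 → [16, 5, 13, 2, 14, 8, 17, 11, 15, 9, 18]
a[mid]=11<17: swap a[6],a[7]; lo=7,mid=8 → [16, 5, 13, 2, 14, 8, 11, 17, 15, 9, 18]
a[mid]=15<17: swap a[7],a[8]; lo=8,mid=9 → [16, 5, 13, 2, 14, 8, 11, 15, 17, 9, 18]
a[mid]=9<17: swap a[8],a[9]; lo=9,mid=10 → [16, 5, 13, 2, 14, 8, 11, 15, 9, 17, 18]
end: lo=9, hi=9; a = [16, 5, 13, 2, 14, 8, 11, 15, 9, 17, 18]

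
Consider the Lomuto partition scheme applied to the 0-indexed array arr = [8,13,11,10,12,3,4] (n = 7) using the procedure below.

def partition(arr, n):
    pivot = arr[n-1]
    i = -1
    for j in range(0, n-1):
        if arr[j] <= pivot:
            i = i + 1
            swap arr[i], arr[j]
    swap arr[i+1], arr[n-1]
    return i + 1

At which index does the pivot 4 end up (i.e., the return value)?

1

pivot=4, i=-1
j=0: 8>4, skip
j=1: 13>4, skip
j=2: 11>4, skip
j=3: 10>4, skip
j=4: 12>4, skip
j=5: 3≤4, i=0, swap(0,5) ⇒ [3,13,11,10,12,8,4]
swap(1,6) ⇒ [3,4,11,10,12,8,13]; return 1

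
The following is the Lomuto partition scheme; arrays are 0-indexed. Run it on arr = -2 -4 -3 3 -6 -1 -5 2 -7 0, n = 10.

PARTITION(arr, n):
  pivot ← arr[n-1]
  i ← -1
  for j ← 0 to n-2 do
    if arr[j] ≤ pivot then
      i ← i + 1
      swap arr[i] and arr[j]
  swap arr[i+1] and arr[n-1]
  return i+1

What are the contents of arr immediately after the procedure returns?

pivot = arr[9] = 0; i = -1
j=0: arr[0]=-2 ≤ 0 → i=0, swap arr[0],arr[0] (no change) → -2 -4 -3 3 -6 -1 -5 2 -7 0
j=1: arr[1]=-4 ≤ 0 → i=1, swap arr[1],arr[1] (no change) → -2 -4 -3 3 -6 -1 -5 2 -7 0
j=2: arr[2]=-3 ≤ 0 → i=2, swap arr[2],arr[2] (no change) → -2 -4 -3 3 -6 -1 -5 2 -7 0
j=3: arr[3]=3 > 0 → no swap
j=4: arr[4]=-6 ≤ 0 → i=3, swap arr[3],arr[4] → -2 -4 -3 -6 3 -1 -5 2 -7 0
j=5: arr[5]=-1 ≤ 0 → i=4, swap arr[4],arr[5] → -2 -4 -3 -6 -1 3 -5 2 -7 0
j=6: arr[6]=-5 ≤ 0 → i=5, swap arr[5],arr[6] → -2 -4 -3 -6 -1 -5 3 2 -7 0
j=7: arr[7]=2 > 0 → no swap
j=8: arr[8]=-7 ≤ 0 → i=6, swap arr[6],arr[8] → -2 -4 -3 -6 -1 -5 -7 2 3 0
final swap arr[7],arr[9] → -2 -4 -3 -6 -1 -5 -7 0 3 2; return 7

-2 -4 -3 -6 -1 -5 -7 0 3 2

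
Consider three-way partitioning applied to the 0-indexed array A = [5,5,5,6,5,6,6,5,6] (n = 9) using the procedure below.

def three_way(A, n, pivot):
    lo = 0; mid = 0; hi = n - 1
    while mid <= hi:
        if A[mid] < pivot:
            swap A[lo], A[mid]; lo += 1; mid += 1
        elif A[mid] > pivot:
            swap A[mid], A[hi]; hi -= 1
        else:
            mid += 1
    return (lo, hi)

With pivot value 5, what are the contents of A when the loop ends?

lo=0 mid=0 hi=8
5=5: mid=1
5=5: mid=2
5=5: mid=3
6>5: swap(3,8), hi=7 ⇒ [5,5,5,6,5,6,6,5,6]
6>5: swap(3,7), hi=6 ⇒ [5,5,5,5,5,6,6,6,6]
5=5: mid=4
5=5: mid=5
6>5: swap(5,6), hi=5 ⇒ [5,5,5,5,5,6,6,6,6]
6>5: swap(5,5), hi=4 ⇒ [5,5,5,5,5,6,6,6,6]
done. lo=0 hi=4; A=[5,5,5,5,5,6,6,6,6]

[5,5,5,5,5,6,6,6,6]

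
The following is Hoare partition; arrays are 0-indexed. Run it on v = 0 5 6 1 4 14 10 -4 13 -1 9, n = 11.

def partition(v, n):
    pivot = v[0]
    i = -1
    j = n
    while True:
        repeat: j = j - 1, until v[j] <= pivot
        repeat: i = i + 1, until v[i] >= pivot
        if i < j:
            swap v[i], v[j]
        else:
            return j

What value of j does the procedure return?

1

pivot = v[0] = 0; i = -1, j = 11
j→9 (v[9]=-1≤0), i→0 (v[0]=0≥0); i<j, swap → -1 5 6 1 4 14 10 -4 13 0 9
j→7 (v[7]=-4≤0), i→1 (v[1]=5≥0); i<j, swap → -1 -4 6 1 4 14 10 5 13 0 9
j→1, i→2; i≥j, return j=1. v = -1 -4 6 1 4 14 10 5 13 0 9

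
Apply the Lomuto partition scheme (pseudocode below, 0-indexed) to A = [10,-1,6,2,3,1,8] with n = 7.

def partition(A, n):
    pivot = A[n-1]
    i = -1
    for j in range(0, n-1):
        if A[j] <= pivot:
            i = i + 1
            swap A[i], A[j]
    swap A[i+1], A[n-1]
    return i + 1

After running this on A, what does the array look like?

[-1,6,2,3,1,8,10]

pivot = A[6] = 8; i = -1
j=0: A[0]=10 > 8 → no swap
j=1: A[1]=-1 ≤ 8 → i=0, swap A[0],A[1] → [-1,10,6,2,3,1,8]
j=2: A[2]=6 ≤ 8 → i=1, swap A[1],A[2] → [-1,6,10,2,3,1,8]
j=3: A[3]=2 ≤ 8 → i=2, swap A[2],A[3] → [-1,6,2,10,3,1,8]
j=4: A[4]=3 ≤ 8 → i=3, swap A[3],A[4] → [-1,6,2,3,10,1,8]
j=5: A[5]=1 ≤ 8 → i=4, swap A[4],A[5] → [-1,6,2,3,1,10,8]
final swap A[5],A[6] → [-1,6,2,3,1,8,10]; return 5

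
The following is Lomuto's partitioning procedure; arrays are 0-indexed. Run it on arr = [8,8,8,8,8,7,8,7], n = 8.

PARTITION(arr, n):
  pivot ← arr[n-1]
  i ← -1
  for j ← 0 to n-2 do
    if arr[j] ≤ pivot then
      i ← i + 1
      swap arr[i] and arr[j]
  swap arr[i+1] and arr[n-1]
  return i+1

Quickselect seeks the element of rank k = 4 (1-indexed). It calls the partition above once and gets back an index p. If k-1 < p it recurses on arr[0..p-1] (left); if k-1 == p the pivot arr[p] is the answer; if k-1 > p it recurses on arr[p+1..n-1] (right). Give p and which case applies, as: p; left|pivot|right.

1; right

pivot = arr[7] = 7; i = -1
j=0: arr[0]=8 > 7 → no swap
j=1: arr[1]=8 > 7 → no swap
j=2: arr[2]=8 > 7 → no swap
j=3: arr[3]=8 > 7 → no swap
j=4: arr[4]=8 > 7 → no swap
j=5: arr[5]=7 ≤ 7 → i=0, swap arr[0],arr[5] → [7,8,8,8,8,8,8,7]
j=6: arr[6]=8 > 7 → no swap
final swap arr[1],arr[7] → [7,7,8,8,8,8,8,8]; return 1
p = 1; k-1 = 3 > 1 ⇒ right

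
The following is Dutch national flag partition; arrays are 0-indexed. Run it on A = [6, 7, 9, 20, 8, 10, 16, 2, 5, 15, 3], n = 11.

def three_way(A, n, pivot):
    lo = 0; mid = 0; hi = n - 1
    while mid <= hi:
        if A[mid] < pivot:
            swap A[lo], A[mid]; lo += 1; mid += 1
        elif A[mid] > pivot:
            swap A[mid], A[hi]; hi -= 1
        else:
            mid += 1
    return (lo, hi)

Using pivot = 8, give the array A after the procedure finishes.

[6, 7, 3, 5, 2, 8, 16, 10, 15, 20, 9]

pivot = 8; lo=0, mid=0, hi=10
A[mid]=6<8: swap A[0],A[0]; lo=1,mid=1 → [6, 7, 9, 20, 8, 10, 16, 2, 5, 15, 3]
A[mid]=7<8: swap A[1],A[1]; lo=2,mid=2 → [6, 7, 9, 20, 8, 10, 16, 2, 5, 15, 3]
A[mid]=9>8: swap A[2],A[10]; hi=9 → [6, 7, 3, 20, 8, 10, 16, 2, 5, 15, 9]
A[mid]=3<8: swap A[2],A[2]; lo=3,mid=3 → [6, 7, 3, 20, 8, 10, 16, 2, 5, 15, 9]
A[mid]=20>8: swap A[3],A[9]; hi=8 → [6, 7, 3, 15, 8, 10, 16, 2, 5, 20, 9]
A[mid]=15>8: swap A[3],A[8]; hi=7 → [6, 7, 3, 5, 8, 10, 16, 2, 15, 20, 9]
A[mid]=5<8: swap A[3],A[3]; lo=4,mid=4 → [6, 7, 3, 5, 8, 10, 16, 2, 15, 20, 9]
A[mid]=8=8: mid=5
A[mid]=10>8: swap A[5],A[7]; hi=6 → [6, 7, 3, 5, 8, 2, 16, 10, 15, 20, 9]
A[mid]=2<8: swap A[4],A[5]; lo=5,mid=6 → [6, 7, 3, 5, 2, 8, 16, 10, 15, 20, 9]
A[mid]=16>8: swap A[6],A[6]; hi=5 → [6, 7, 3, 5, 2, 8, 16, 10, 15, 20, 9]
end: lo=5, hi=5; A = [6, 7, 3, 5, 2, 8, 16, 10, 15, 20, 9]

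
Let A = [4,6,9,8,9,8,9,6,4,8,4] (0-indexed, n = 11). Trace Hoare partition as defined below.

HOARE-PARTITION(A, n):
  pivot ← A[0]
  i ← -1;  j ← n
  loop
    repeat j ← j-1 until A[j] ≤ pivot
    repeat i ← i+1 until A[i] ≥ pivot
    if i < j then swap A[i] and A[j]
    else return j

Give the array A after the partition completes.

pivot = A[0] = 4; i = -1, j = 11
j→10 (A[10]=4≤4), i→0 (A[0]=4≥4); i<j, swap → [4,6,9,8,9,8,9,6,4,8,4]
j→8 (A[8]=4≤4), i→1 (A[1]=6≥4); i<j, swap → [4,4,9,8,9,8,9,6,6,8,4]
j→1, i→2; i≥j, return j=1. A = [4,4,9,8,9,8,9,6,6,8,4]

[4,4,9,8,9,8,9,6,6,8,4]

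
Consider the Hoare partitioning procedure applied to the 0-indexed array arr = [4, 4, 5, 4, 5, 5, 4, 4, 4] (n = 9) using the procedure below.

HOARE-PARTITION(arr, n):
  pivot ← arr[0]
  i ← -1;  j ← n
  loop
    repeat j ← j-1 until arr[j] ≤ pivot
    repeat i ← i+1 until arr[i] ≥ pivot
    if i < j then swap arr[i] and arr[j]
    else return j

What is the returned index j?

pivot=4
j stops at 8 (4), i stops at 0 (4); swap ⇒ [4, 4, 5, 4, 5, 5, 4, 4, 4]
j stops at 7 (4), i stops at 1 (4); swap ⇒ [4, 4, 5, 4, 5, 5, 4, 4, 4]
j stops at 6 (4), i stops at 2 (5); swap ⇒ [4, 4, 4, 4, 5, 5, 5, 4, 4]
j stops at 3, i stops at 3; i≥j ⇒ return 3. arr=[4, 4, 4, 4, 5, 5, 5, 4, 4]

3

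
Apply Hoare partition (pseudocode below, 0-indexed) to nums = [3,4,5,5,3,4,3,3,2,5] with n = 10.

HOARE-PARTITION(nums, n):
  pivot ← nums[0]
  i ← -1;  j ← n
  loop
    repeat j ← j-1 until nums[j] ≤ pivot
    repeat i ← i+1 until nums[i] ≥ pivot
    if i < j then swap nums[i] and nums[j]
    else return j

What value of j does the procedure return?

3

pivot=3
j stops at 8 (2), i stops at 0 (3); swap ⇒ [2,4,5,5,3,4,3,3,3,5]
j stops at 7 (3), i stops at 1 (4); swap ⇒ [2,3,5,5,3,4,3,4,3,5]
j stops at 6 (3), i stops at 2 (5); swap ⇒ [2,3,3,5,3,4,5,4,3,5]
j stops at 4 (3), i stops at 3 (5); swap ⇒ [2,3,3,3,5,4,5,4,3,5]
j stops at 3, i stops at 4; i≥j ⇒ return 3. nums=[2,3,3,3,5,4,5,4,3,5]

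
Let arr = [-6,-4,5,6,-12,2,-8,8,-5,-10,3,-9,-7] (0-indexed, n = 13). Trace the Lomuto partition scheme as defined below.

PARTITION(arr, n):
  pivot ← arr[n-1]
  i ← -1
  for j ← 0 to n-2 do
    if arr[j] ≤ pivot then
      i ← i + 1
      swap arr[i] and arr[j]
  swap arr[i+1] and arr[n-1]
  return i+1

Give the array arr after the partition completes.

pivot=-7, i=-1
j=0: -6>-7, skip
j=1: -4>-7, skip
j=2: 5>-7, skip
j=3: 6>-7, skip
j=4: -12≤-7, i=0, swap(0,4) ⇒ [-12,-4,5,6,-6,2,-8,8,-5,-10,3,-9,-7]
j=5: 2>-7, skip
j=6: -8≤-7, i=1, swap(1,6) ⇒ [-12,-8,5,6,-6,2,-4,8,-5,-10,3,-9,-7]
j=7: 8>-7, skip
j=8: -5>-7, skip
j=9: -10≤-7, i=2, swap(2,9) ⇒ [-12,-8,-10,6,-6,2,-4,8,-5,5,3,-9,-7]
j=10: 3>-7, skip
j=11: -9≤-7, i=3, swap(3,11) ⇒ [-12,-8,-10,-9,-6,2,-4,8,-5,5,3,6,-7]
swap(4,12) ⇒ [-12,-8,-10,-9,-7,2,-4,8,-5,5,3,6,-6]; return 4

[-12,-8,-10,-9,-7,2,-4,8,-5,5,3,6,-6]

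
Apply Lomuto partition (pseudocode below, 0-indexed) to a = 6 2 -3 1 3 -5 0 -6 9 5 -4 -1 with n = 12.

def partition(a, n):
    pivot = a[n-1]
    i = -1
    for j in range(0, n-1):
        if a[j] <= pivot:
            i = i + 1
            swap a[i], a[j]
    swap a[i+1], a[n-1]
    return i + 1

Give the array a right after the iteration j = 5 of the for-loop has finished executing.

pivot=-1, i=-1
j=0: 6>-1, skip
j=1: 2>-1, skip
j=2: -3≤-1, i=0, swap(0,2) ⇒ -3 2 6 1 3 -5 0 -6 9 5 -4 -1
j=3: 1>-1, skip
j=4: 3>-1, skip
j=5: -5≤-1, i=1, swap(1,5) ⇒ -3 -5 6 1 3 2 0 -6 9 5 -4 -1
(after j=5) a = -3 -5 6 1 3 2 0 -6 9 5 -4 -1

-3 -5 6 1 3 2 0 -6 9 5 -4 -1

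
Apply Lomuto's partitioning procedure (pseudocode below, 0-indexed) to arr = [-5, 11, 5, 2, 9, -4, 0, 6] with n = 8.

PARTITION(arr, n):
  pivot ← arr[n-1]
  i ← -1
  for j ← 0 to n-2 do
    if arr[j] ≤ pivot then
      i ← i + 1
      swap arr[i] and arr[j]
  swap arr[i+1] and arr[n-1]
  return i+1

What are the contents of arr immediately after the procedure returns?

pivot=6, i=-1
j=0: -5≤6, i=0, swap(0,0) ⇒ [-5, 11, 5, 2, 9, -4, 0, 6]
j=1: 11>6, skip
j=2: 5≤6, i=1, swap(1,2) ⇒ [-5, 5, 11, 2, 9, -4, 0, 6]
j=3: 2≤6, i=2, swap(2,3) ⇒ [-5, 5, 2, 11, 9, -4, 0, 6]
j=4: 9>6, skip
j=5: -4≤6, i=3, swap(3,5) ⇒ [-5, 5, 2, -4, 9, 11, 0, 6]
j=6: 0≤6, i=4, swap(4,6) ⇒ [-5, 5, 2, -4, 0, 11, 9, 6]
swap(5,7) ⇒ [-5, 5, 2, -4, 0, 6, 9, 11]; return 5

[-5, 5, 2, -4, 0, 6, 9, 11]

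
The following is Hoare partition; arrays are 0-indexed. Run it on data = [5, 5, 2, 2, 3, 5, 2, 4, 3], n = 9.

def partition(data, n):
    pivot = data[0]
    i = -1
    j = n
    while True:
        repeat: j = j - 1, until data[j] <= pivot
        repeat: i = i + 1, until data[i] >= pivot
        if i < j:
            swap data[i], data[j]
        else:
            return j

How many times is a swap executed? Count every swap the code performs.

pivot=5
j stops at 8 (3), i stops at 0 (5); swap ⇒ [3, 5, 2, 2, 3, 5, 2, 4, 5]
j stops at 7 (4), i stops at 1 (5); swap ⇒ [3, 4, 2, 2, 3, 5, 2, 5, 5]
j stops at 6 (2), i stops at 5 (5); swap ⇒ [3, 4, 2, 2, 3, 2, 5, 5, 5]
j stops at 5, i stops at 6; i≥j ⇒ return 5. data=[3, 4, 2, 2, 3, 2, 5, 5, 5]

3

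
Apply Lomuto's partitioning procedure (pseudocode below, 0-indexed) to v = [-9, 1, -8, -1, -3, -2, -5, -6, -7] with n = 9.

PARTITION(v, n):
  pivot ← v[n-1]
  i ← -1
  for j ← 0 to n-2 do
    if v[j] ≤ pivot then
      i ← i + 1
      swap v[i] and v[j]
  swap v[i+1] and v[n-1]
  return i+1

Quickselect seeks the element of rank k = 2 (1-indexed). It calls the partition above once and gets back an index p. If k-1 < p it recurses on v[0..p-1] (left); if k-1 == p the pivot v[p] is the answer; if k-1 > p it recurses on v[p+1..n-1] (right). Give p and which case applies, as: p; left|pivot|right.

2; left

pivot = v[8] = -7; i = -1
j=0: v[0]=-9 ≤ -7 → i=0, swap v[0],v[0] (no change) → [-9, 1, -8, -1, -3, -2, -5, -6, -7]
j=1: v[1]=1 > -7 → no swap
j=2: v[2]=-8 ≤ -7 → i=1, swap v[1],v[2] → [-9, -8, 1, -1, -3, -2, -5, -6, -7]
j=3: v[3]=-1 > -7 → no swap
j=4: v[4]=-3 > -7 → no swap
j=5: v[5]=-2 > -7 → no swap
j=6: v[6]=-5 > -7 → no swap
j=7: v[7]=-6 > -7 → no swap
final swap v[2],v[8] → [-9, -8, -7, -1, -3, -2, -5, -6, 1]; return 2
p = 2; k-1 = 1 < 2 ⇒ left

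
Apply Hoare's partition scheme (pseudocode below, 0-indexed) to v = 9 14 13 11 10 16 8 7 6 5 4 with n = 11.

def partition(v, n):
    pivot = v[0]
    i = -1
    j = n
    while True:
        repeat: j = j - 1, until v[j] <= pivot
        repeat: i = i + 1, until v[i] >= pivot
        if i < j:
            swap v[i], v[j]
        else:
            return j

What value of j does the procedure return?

4

pivot=9
j stops at 10 (4), i stops at 0 (9); swap ⇒ 4 14 13 11 10 16 8 7 6 5 9
j stops at 9 (5), i stops at 1 (14); swap ⇒ 4 5 13 11 10 16 8 7 6 14 9
j stops at 8 (6), i stops at 2 (13); swap ⇒ 4 5 6 11 10 16 8 7 13 14 9
j stops at 7 (7), i stops at 3 (11); swap ⇒ 4 5 6 7 10 16 8 11 13 14 9
j stops at 6 (8), i stops at 4 (10); swap ⇒ 4 5 6 7 8 16 10 11 13 14 9
j stops at 4, i stops at 5; i≥j ⇒ return 4. v=4 5 6 7 8 16 10 11 13 14 9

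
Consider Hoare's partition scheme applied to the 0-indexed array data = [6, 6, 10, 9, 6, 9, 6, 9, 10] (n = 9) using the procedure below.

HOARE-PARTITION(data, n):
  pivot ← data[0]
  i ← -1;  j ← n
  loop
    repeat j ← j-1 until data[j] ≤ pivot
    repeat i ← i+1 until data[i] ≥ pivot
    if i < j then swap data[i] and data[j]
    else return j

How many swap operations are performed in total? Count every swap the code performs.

pivot=6
j stops at 6 (6), i stops at 0 (6); swap ⇒ [6, 6, 10, 9, 6, 9, 6, 9, 10]
j stops at 4 (6), i stops at 1 (6); swap ⇒ [6, 6, 10, 9, 6, 9, 6, 9, 10]
j stops at 1, i stops at 2; i≥j ⇒ return 1. data=[6, 6, 10, 9, 6, 9, 6, 9, 10]

2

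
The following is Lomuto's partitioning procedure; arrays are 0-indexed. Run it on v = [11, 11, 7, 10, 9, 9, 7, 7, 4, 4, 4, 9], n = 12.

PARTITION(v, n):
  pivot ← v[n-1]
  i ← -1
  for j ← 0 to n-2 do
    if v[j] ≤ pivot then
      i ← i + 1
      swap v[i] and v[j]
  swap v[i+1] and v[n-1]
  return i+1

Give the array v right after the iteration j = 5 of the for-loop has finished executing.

[7, 9, 9, 10, 11, 11, 7, 7, 4, 4, 4, 9]

pivot = v[11] = 9; i = -1
j=0: v[0]=11 > 9 → no swap
j=1: v[1]=11 > 9 → no swap
j=2: v[2]=7 ≤ 9 → i=0, swap v[0],v[2] → [7, 11, 11, 10, 9, 9, 7, 7, 4, 4, 4, 9]
j=3: v[3]=10 > 9 → no swap
j=4: v[4]=9 ≤ 9 → i=1, swap v[1],v[4] → [7, 9, 11, 10, 11, 9, 7, 7, 4, 4, 4, 9]
j=5: v[5]=9 ≤ 9 → i=2, swap v[2],v[5] → [7, 9, 9, 10, 11, 11, 7, 7, 4, 4, 4, 9]
(after j=5) v = [7, 9, 9, 10, 11, 11, 7, 7, 4, 4, 4, 9]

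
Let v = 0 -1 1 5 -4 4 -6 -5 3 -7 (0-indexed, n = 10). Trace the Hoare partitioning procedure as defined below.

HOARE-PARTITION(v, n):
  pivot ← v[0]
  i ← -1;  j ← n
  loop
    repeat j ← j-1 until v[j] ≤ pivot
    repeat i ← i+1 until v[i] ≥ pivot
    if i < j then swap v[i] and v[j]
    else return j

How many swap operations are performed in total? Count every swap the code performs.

pivot=0
j stops at 9 (-7), i stops at 0 (0); swap ⇒ -7 -1 1 5 -4 4 -6 -5 3 0
j stops at 7 (-5), i stops at 2 (1); swap ⇒ -7 -1 -5 5 -4 4 -6 1 3 0
j stops at 6 (-6), i stops at 3 (5); swap ⇒ -7 -1 -5 -6 -4 4 5 1 3 0
j stops at 4, i stops at 5; i≥j ⇒ return 4. v=-7 -1 -5 -6 -4 4 5 1 3 0

3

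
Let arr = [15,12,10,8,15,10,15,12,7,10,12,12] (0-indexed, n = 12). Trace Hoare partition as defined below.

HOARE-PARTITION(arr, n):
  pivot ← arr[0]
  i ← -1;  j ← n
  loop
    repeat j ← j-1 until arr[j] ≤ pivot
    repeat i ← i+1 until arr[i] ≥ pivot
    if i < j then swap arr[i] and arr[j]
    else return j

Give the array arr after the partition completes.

[12,12,10,8,12,10,10,12,7,15,15,15]

pivot = arr[0] = 15; i = -1, j = 12
j→11 (arr[11]=12≤15), i→0 (arr[0]=15≥15); i<j, swap → [12,12,10,8,15,10,15,12,7,10,12,15]
j→10 (arr[10]=12≤15), i→4 (arr[4]=15≥15); i<j, swap → [12,12,10,8,12,10,15,12,7,10,15,15]
j→9 (arr[9]=10≤15), i→6 (arr[6]=15≥15); i<j, swap → [12,12,10,8,12,10,10,12,7,15,15,15]
j→8, i→9; i≥j, return j=8. arr = [12,12,10,8,12,10,10,12,7,15,15,15]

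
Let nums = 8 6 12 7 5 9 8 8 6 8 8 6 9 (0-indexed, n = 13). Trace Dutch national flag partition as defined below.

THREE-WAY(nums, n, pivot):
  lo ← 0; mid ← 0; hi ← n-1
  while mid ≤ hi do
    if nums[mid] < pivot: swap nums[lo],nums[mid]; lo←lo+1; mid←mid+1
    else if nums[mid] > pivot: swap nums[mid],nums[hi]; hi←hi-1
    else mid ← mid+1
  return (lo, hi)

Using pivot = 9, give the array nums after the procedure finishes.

8 6 7 5 8 8 6 8 8 6 9 9 12

pivot = 9; lo=0, mid=0, hi=12
nums[mid]=8<9: swap nums[0],nums[0]; lo=1,mid=1 → 8 6 12 7 5 9 8 8 6 8 8 6 9
nums[mid]=6<9: swap nums[1],nums[1]; lo=2,mid=2 → 8 6 12 7 5 9 8 8 6 8 8 6 9
nums[mid]=12>9: swap nums[2],nums[12]; hi=11 → 8 6 9 7 5 9 8 8 6 8 8 6 12
nums[mid]=9=9: mid=3
nums[mid]=7<9: swap nums[2],nums[3]; lo=3,mid=4 → 8 6 7 9 5 9 8 8 6 8 8 6 12
nums[mid]=5<9: swap nums[3],nums[4]; lo=4,mid=5 → 8 6 7 5 9 9 8 8 6 8 8 6 12
nums[mid]=9=9: mid=6
nums[mid]=8<9: swap nums[4],nums[6]; lo=5,mid=7 → 8 6 7 5 8 9 9 8 6 8 8 6 12
nums[mid]=8<9: swap nums[5],nums[7]; lo=6,mid=8 → 8 6 7 5 8 8 9 9 6 8 8 6 12
nums[mid]=6<9: swap nums[6],nums[8]; lo=7,mid=9 → 8 6 7 5 8 8 6 9 9 8 8 6 12
nums[mid]=8<9: swap nums[7],nums[9]; lo=8,mid=10 → 8 6 7 5 8 8 6 8 9 9 8 6 12
nums[mid]=8<9: swap nums[8],nums[10]; lo=9,mid=11 → 8 6 7 5 8 8 6 8 8 9 9 6 12
nums[mid]=6<9: swap nums[9],nums[11]; lo=10,mid=12 → 8 6 7 5 8 8 6 8 8 6 9 9 12
end: lo=10, hi=11; nums = 8 6 7 5 8 8 6 8 8 6 9 9 12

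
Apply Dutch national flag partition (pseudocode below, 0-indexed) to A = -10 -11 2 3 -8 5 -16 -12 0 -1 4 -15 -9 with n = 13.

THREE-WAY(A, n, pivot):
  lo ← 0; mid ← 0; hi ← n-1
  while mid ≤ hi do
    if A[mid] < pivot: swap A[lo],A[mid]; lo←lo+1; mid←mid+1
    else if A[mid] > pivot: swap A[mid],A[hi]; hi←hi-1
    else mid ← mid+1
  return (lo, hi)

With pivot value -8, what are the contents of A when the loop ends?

pivot = -8; lo=0, mid=0, hi=12
A[mid]=-10<-8: swap A[0],A[0]; lo=1,mid=1 → -10 -11 2 3 -8 5 -16 -12 0 -1 4 -15 -9
A[mid]=-11<-8: swap A[1],A[1]; lo=2,mid=2 → -10 -11 2 3 -8 5 -16 -12 0 -1 4 -15 -9
A[mid]=2>-8: swap A[2],A[12]; hi=11 → -10 -11 -9 3 -8 5 -16 -12 0 -1 4 -15 2
A[mid]=-9<-8: swap A[2],A[2]; lo=3,mid=3 → -10 -11 -9 3 -8 5 -16 -12 0 -1 4 -15 2
A[mid]=3>-8: swap A[3],A[11]; hi=10 → -10 -11 -9 -15 -8 5 -16 -12 0 -1 4 3 2
A[mid]=-15<-8: swap A[3],A[3]; lo=4,mid=4 → -10 -11 -9 -15 -8 5 -16 -12 0 -1 4 3 2
A[mid]=-8=-8: mid=5
A[mid]=5>-8: swap A[5],A[10]; hi=9 → -10 -11 -9 -15 -8 4 -16 -12 0 -1 5 3 2
A[mid]=4>-8: swap A[5],A[9]; hi=8 → -10 -11 -9 -15 -8 -1 -16 -12 0 4 5 3 2
A[mid]=-1>-8: swap A[5],A[8]; hi=7 → -10 -11 -9 -15 -8 0 -16 -12 -1 4 5 3 2
A[mid]=0>-8: swap A[5],A[7]; hi=6 → -10 -11 -9 -15 -8 -12 -16 0 -1 4 5 3 2
A[mid]=-12<-8: swap A[4],A[5]; lo=5,mid=6 → -10 -11 -9 -15 -12 -8 -16 0 -1 4 5 3 2
A[mid]=-16<-8: swap A[5],A[6]; lo=6,mid=7 → -10 -11 -9 -15 -12 -16 -8 0 -1 4 5 3 2
end: lo=6, hi=6; A = -10 -11 -9 -15 -12 -16 -8 0 -1 4 5 3 2

-10 -11 -9 -15 -12 -16 -8 0 -1 4 5 3 2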